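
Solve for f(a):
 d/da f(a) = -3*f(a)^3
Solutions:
 f(a) = -sqrt(2)*sqrt(-1/(C1 - 3*a))/2
 f(a) = sqrt(2)*sqrt(-1/(C1 - 3*a))/2


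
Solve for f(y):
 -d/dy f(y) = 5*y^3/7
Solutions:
 f(y) = C1 - 5*y^4/28


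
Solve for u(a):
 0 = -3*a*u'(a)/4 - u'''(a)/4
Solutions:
 u(a) = C1 + Integral(C2*airyai(-3^(1/3)*a) + C3*airybi(-3^(1/3)*a), a)


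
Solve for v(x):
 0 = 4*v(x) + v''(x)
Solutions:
 v(x) = C1*sin(2*x) + C2*cos(2*x)


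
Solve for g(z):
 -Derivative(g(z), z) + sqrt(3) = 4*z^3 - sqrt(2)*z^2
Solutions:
 g(z) = C1 - z^4 + sqrt(2)*z^3/3 + sqrt(3)*z


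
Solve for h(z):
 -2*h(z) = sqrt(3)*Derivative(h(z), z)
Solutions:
 h(z) = C1*exp(-2*sqrt(3)*z/3)


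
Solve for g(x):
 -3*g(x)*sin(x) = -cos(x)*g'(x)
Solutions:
 g(x) = C1/cos(x)^3


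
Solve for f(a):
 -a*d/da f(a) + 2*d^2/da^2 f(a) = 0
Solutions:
 f(a) = C1 + C2*erfi(a/2)


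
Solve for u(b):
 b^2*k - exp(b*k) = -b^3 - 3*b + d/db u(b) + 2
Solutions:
 u(b) = C1 + b^4/4 + b^3*k/3 + 3*b^2/2 - 2*b - exp(b*k)/k


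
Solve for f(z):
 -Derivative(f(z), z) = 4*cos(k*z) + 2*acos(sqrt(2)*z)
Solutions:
 f(z) = C1 - 2*z*acos(sqrt(2)*z) + sqrt(2)*sqrt(1 - 2*z^2) - 4*Piecewise((sin(k*z)/k, Ne(k, 0)), (z, True))


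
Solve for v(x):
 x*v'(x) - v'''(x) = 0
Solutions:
 v(x) = C1 + Integral(C2*airyai(x) + C3*airybi(x), x)


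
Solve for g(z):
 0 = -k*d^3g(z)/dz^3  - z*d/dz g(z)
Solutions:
 g(z) = C1 + Integral(C2*airyai(z*(-1/k)^(1/3)) + C3*airybi(z*(-1/k)^(1/3)), z)


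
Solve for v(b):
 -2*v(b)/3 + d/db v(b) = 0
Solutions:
 v(b) = C1*exp(2*b/3)


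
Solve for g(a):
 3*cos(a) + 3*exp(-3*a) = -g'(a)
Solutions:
 g(a) = C1 - 3*sin(a) + exp(-3*a)


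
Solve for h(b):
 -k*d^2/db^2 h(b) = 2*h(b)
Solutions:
 h(b) = C1*exp(-sqrt(2)*b*sqrt(-1/k)) + C2*exp(sqrt(2)*b*sqrt(-1/k))


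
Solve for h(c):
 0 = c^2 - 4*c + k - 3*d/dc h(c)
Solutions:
 h(c) = C1 + c^3/9 - 2*c^2/3 + c*k/3


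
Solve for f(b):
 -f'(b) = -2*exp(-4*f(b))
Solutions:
 f(b) = log(-I*(C1 + 8*b)^(1/4))
 f(b) = log(I*(C1 + 8*b)^(1/4))
 f(b) = log(-(C1 + 8*b)^(1/4))
 f(b) = log(C1 + 8*b)/4


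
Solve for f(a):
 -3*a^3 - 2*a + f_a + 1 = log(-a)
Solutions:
 f(a) = C1 + 3*a^4/4 + a^2 + a*log(-a) - 2*a


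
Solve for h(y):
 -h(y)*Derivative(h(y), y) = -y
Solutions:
 h(y) = -sqrt(C1 + y^2)
 h(y) = sqrt(C1 + y^2)


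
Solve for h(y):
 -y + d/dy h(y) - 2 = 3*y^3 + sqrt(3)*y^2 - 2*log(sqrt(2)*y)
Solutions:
 h(y) = C1 + 3*y^4/4 + sqrt(3)*y^3/3 + y^2/2 - 2*y*log(y) - y*log(2) + 4*y


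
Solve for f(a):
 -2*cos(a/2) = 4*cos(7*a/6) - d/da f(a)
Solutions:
 f(a) = C1 + 4*sin(a/2) + 24*sin(7*a/6)/7


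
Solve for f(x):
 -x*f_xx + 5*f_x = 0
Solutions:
 f(x) = C1 + C2*x^6


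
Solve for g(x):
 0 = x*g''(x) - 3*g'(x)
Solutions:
 g(x) = C1 + C2*x^4


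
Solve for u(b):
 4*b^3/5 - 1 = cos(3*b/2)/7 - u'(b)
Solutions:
 u(b) = C1 - b^4/5 + b + 2*sin(3*b/2)/21


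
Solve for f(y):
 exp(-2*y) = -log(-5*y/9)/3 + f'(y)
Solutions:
 f(y) = C1 + y*log(-y)/3 + y*(-2*log(3) - 1 + log(5))/3 - exp(-2*y)/2


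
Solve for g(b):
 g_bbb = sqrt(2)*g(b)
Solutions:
 g(b) = C3*exp(2^(1/6)*b) + (C1*sin(2^(1/6)*sqrt(3)*b/2) + C2*cos(2^(1/6)*sqrt(3)*b/2))*exp(-2^(1/6)*b/2)


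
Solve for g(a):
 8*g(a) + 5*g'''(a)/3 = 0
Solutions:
 g(a) = C3*exp(-2*3^(1/3)*5^(2/3)*a/5) + (C1*sin(3^(5/6)*5^(2/3)*a/5) + C2*cos(3^(5/6)*5^(2/3)*a/5))*exp(3^(1/3)*5^(2/3)*a/5)


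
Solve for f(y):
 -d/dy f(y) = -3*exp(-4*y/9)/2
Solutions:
 f(y) = C1 - 27*exp(-4*y/9)/8


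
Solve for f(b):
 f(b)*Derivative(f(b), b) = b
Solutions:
 f(b) = -sqrt(C1 + b^2)
 f(b) = sqrt(C1 + b^2)


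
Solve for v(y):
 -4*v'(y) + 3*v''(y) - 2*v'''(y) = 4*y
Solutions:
 v(y) = C1 - y^2/2 - 3*y/4 + (C2*sin(sqrt(23)*y/4) + C3*cos(sqrt(23)*y/4))*exp(3*y/4)


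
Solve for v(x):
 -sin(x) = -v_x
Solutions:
 v(x) = C1 - cos(x)


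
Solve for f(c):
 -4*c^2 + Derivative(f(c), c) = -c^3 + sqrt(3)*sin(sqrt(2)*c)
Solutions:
 f(c) = C1 - c^4/4 + 4*c^3/3 - sqrt(6)*cos(sqrt(2)*c)/2


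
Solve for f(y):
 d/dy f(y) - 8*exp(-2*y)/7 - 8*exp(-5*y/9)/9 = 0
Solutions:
 f(y) = C1 - 4*exp(-2*y)/7 - 8*exp(-5*y/9)/5


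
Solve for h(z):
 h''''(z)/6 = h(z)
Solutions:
 h(z) = C1*exp(-6^(1/4)*z) + C2*exp(6^(1/4)*z) + C3*sin(6^(1/4)*z) + C4*cos(6^(1/4)*z)


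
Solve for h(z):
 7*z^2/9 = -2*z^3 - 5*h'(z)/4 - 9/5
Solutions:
 h(z) = C1 - 2*z^4/5 - 28*z^3/135 - 36*z/25


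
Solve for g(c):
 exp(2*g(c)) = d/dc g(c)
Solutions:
 g(c) = log(-sqrt(-1/(C1 + c))) - log(2)/2
 g(c) = log(-1/(C1 + c))/2 - log(2)/2


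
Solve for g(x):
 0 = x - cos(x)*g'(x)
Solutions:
 g(x) = C1 + Integral(x/cos(x), x)


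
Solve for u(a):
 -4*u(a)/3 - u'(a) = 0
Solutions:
 u(a) = C1*exp(-4*a/3)


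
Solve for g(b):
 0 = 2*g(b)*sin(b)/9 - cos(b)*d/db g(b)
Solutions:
 g(b) = C1/cos(b)^(2/9)


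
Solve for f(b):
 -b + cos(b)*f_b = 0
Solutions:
 f(b) = C1 + Integral(b/cos(b), b)


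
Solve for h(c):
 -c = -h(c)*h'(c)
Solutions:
 h(c) = -sqrt(C1 + c^2)
 h(c) = sqrt(C1 + c^2)


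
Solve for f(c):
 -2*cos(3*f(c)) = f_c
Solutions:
 f(c) = -asin((C1 + exp(12*c))/(C1 - exp(12*c)))/3 + pi/3
 f(c) = asin((C1 + exp(12*c))/(C1 - exp(12*c)))/3


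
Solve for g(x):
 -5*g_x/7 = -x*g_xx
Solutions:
 g(x) = C1 + C2*x^(12/7)


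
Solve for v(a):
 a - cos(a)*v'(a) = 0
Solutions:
 v(a) = C1 + Integral(a/cos(a), a)


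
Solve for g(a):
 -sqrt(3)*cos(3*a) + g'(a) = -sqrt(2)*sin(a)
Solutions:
 g(a) = C1 + sqrt(3)*sin(3*a)/3 + sqrt(2)*cos(a)


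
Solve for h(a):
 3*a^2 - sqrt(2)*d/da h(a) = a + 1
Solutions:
 h(a) = C1 + sqrt(2)*a^3/2 - sqrt(2)*a^2/4 - sqrt(2)*a/2


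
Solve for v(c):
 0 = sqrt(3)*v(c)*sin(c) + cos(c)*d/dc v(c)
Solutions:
 v(c) = C1*cos(c)^(sqrt(3))


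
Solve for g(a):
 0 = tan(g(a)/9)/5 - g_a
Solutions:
 g(a) = -9*asin(C1*exp(a/45)) + 9*pi
 g(a) = 9*asin(C1*exp(a/45))


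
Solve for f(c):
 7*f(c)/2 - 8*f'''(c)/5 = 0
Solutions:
 f(c) = C3*exp(2^(2/3)*35^(1/3)*c/4) + (C1*sin(2^(2/3)*sqrt(3)*35^(1/3)*c/8) + C2*cos(2^(2/3)*sqrt(3)*35^(1/3)*c/8))*exp(-2^(2/3)*35^(1/3)*c/8)


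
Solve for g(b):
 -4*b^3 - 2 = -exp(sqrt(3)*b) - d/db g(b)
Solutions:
 g(b) = C1 + b^4 + 2*b - sqrt(3)*exp(sqrt(3)*b)/3


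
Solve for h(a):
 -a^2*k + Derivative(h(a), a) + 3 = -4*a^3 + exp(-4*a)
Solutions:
 h(a) = C1 - a^4 + a^3*k/3 - 3*a - exp(-4*a)/4


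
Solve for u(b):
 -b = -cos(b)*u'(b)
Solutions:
 u(b) = C1 + Integral(b/cos(b), b)


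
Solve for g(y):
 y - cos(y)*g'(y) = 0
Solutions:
 g(y) = C1 + Integral(y/cos(y), y)


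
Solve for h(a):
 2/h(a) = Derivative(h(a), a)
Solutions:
 h(a) = -sqrt(C1 + 4*a)
 h(a) = sqrt(C1 + 4*a)


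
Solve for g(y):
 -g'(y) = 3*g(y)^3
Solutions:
 g(y) = -sqrt(2)*sqrt(-1/(C1 - 3*y))/2
 g(y) = sqrt(2)*sqrt(-1/(C1 - 3*y))/2


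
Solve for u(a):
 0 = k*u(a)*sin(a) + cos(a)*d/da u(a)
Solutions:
 u(a) = C1*exp(k*log(cos(a)))


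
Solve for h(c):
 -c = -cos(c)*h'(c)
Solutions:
 h(c) = C1 + Integral(c/cos(c), c)


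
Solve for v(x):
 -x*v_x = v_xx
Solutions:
 v(x) = C1 + C2*erf(sqrt(2)*x/2)


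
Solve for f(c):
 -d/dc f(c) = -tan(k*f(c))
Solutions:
 f(c) = Piecewise((-asin(exp(C1*k + c*k))/k + pi/k, Ne(k, 0)), (nan, True))
 f(c) = Piecewise((asin(exp(C1*k + c*k))/k, Ne(k, 0)), (nan, True))


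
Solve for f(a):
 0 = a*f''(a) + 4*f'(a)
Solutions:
 f(a) = C1 + C2/a^3


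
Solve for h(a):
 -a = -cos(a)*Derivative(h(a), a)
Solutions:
 h(a) = C1 + Integral(a/cos(a), a)


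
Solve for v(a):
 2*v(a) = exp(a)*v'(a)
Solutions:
 v(a) = C1*exp(-2*exp(-a))


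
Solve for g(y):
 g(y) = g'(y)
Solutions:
 g(y) = C1*exp(y)


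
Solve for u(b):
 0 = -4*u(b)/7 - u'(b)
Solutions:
 u(b) = C1*exp(-4*b/7)


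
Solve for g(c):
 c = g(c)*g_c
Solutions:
 g(c) = -sqrt(C1 + c^2)
 g(c) = sqrt(C1 + c^2)


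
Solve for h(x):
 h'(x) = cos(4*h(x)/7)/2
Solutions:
 -x/2 - 7*log(sin(4*h(x)/7) - 1)/8 + 7*log(sin(4*h(x)/7) + 1)/8 = C1


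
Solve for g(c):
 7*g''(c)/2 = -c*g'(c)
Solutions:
 g(c) = C1 + C2*erf(sqrt(7)*c/7)


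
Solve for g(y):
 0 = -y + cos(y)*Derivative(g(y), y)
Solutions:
 g(y) = C1 + Integral(y/cos(y), y)


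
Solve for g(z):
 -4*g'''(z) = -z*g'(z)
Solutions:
 g(z) = C1 + Integral(C2*airyai(2^(1/3)*z/2) + C3*airybi(2^(1/3)*z/2), z)


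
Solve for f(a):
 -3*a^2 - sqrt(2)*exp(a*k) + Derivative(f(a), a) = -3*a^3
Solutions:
 f(a) = C1 - 3*a^4/4 + a^3 + sqrt(2)*exp(a*k)/k


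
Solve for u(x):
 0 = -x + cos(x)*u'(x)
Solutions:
 u(x) = C1 + Integral(x/cos(x), x)


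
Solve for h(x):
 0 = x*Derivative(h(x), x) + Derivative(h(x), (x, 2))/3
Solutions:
 h(x) = C1 + C2*erf(sqrt(6)*x/2)


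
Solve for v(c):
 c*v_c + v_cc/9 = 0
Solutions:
 v(c) = C1 + C2*erf(3*sqrt(2)*c/2)


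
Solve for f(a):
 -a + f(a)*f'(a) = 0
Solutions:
 f(a) = -sqrt(C1 + a^2)
 f(a) = sqrt(C1 + a^2)


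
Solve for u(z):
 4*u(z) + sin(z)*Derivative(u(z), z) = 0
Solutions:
 u(z) = C1*(cos(z)^2 + 2*cos(z) + 1)/(cos(z)^2 - 2*cos(z) + 1)


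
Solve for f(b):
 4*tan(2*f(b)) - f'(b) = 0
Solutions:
 f(b) = -asin(C1*exp(8*b))/2 + pi/2
 f(b) = asin(C1*exp(8*b))/2


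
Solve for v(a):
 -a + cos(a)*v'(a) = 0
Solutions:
 v(a) = C1 + Integral(a/cos(a), a)


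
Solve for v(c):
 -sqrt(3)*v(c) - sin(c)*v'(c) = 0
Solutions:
 v(c) = C1*(cos(c) + 1)^(sqrt(3)/2)/(cos(c) - 1)^(sqrt(3)/2)


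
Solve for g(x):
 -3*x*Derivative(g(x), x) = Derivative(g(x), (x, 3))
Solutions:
 g(x) = C1 + Integral(C2*airyai(-3^(1/3)*x) + C3*airybi(-3^(1/3)*x), x)


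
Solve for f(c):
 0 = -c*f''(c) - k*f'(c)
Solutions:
 f(c) = C1 + c^(1 - re(k))*(C2*sin(log(c)*Abs(im(k))) + C3*cos(log(c)*im(k)))


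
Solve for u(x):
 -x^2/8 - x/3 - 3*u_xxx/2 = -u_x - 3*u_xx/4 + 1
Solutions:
 u(x) = C1 + C2*exp(x*(3 - sqrt(105))/12) + C3*exp(x*(3 + sqrt(105))/12) + x^3/24 + 7*x^2/96 + 81*x/64


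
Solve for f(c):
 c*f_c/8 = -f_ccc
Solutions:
 f(c) = C1 + Integral(C2*airyai(-c/2) + C3*airybi(-c/2), c)


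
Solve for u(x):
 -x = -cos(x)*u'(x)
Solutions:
 u(x) = C1 + Integral(x/cos(x), x)


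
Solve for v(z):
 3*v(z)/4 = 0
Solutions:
 v(z) = 0


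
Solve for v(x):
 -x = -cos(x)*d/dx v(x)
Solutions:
 v(x) = C1 + Integral(x/cos(x), x)


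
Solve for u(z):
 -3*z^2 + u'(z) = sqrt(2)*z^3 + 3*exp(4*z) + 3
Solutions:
 u(z) = C1 + sqrt(2)*z^4/4 + z^3 + 3*z + 3*exp(4*z)/4


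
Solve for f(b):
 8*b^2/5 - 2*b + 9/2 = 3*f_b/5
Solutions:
 f(b) = C1 + 8*b^3/9 - 5*b^2/3 + 15*b/2


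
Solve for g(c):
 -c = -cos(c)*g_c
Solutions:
 g(c) = C1 + Integral(c/cos(c), c)


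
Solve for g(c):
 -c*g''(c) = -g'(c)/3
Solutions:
 g(c) = C1 + C2*c^(4/3)


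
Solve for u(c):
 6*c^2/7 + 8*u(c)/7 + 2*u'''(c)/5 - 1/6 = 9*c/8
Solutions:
 u(c) = C3*exp(-20^(1/3)*7^(2/3)*c/7) - 3*c^2/4 + 63*c/64 + (C1*sin(20^(1/3)*sqrt(3)*7^(2/3)*c/14) + C2*cos(20^(1/3)*sqrt(3)*7^(2/3)*c/14))*exp(20^(1/3)*7^(2/3)*c/14) + 7/48


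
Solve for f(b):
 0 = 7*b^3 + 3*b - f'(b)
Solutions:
 f(b) = C1 + 7*b^4/4 + 3*b^2/2


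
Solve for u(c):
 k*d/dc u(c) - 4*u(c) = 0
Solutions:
 u(c) = C1*exp(4*c/k)


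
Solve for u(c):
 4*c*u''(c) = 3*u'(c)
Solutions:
 u(c) = C1 + C2*c^(7/4)


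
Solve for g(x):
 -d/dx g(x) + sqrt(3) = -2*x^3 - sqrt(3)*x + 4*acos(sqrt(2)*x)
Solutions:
 g(x) = C1 + x^4/2 + sqrt(3)*x^2/2 - 4*x*acos(sqrt(2)*x) + sqrt(3)*x + 2*sqrt(2)*sqrt(1 - 2*x^2)


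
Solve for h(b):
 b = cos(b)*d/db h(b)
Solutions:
 h(b) = C1 + Integral(b/cos(b), b)


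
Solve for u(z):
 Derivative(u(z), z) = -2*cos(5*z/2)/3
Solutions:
 u(z) = C1 - 4*sin(5*z/2)/15


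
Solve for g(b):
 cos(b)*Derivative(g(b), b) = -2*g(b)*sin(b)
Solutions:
 g(b) = C1*cos(b)^2


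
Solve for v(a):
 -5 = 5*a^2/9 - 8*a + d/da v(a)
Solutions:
 v(a) = C1 - 5*a^3/27 + 4*a^2 - 5*a


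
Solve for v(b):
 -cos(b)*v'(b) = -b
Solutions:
 v(b) = C1 + Integral(b/cos(b), b)


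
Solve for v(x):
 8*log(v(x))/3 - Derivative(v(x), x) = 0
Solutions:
 li(v(x)) = C1 + 8*x/3


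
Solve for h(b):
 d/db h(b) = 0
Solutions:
 h(b) = C1


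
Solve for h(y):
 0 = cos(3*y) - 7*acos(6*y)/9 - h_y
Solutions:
 h(y) = C1 - 7*y*acos(6*y)/9 + 7*sqrt(1 - 36*y^2)/54 + sin(3*y)/3


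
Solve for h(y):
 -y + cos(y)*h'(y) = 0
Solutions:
 h(y) = C1 + Integral(y/cos(y), y)


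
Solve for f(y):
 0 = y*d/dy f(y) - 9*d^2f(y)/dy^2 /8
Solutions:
 f(y) = C1 + C2*erfi(2*y/3)


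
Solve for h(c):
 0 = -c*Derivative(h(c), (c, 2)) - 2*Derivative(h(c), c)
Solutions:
 h(c) = C1 + C2/c


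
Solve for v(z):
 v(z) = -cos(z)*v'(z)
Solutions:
 v(z) = C1*sqrt(sin(z) - 1)/sqrt(sin(z) + 1)


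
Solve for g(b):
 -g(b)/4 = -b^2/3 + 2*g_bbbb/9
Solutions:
 g(b) = 4*b^2/3 + (C1*sin(2^(3/4)*sqrt(3)*b/4) + C2*cos(2^(3/4)*sqrt(3)*b/4))*exp(-2^(3/4)*sqrt(3)*b/4) + (C3*sin(2^(3/4)*sqrt(3)*b/4) + C4*cos(2^(3/4)*sqrt(3)*b/4))*exp(2^(3/4)*sqrt(3)*b/4)


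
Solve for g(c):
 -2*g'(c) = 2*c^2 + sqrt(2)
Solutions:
 g(c) = C1 - c^3/3 - sqrt(2)*c/2


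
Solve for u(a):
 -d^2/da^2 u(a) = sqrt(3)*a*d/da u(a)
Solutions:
 u(a) = C1 + C2*erf(sqrt(2)*3^(1/4)*a/2)


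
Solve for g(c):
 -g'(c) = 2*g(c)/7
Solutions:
 g(c) = C1*exp(-2*c/7)


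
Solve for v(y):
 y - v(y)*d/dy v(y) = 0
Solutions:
 v(y) = -sqrt(C1 + y^2)
 v(y) = sqrt(C1 + y^2)


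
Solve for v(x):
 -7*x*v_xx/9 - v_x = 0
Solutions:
 v(x) = C1 + C2/x^(2/7)


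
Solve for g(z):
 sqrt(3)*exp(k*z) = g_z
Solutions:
 g(z) = C1 + sqrt(3)*exp(k*z)/k


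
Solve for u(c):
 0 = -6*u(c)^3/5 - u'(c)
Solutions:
 u(c) = -sqrt(10)*sqrt(-1/(C1 - 6*c))/2
 u(c) = sqrt(10)*sqrt(-1/(C1 - 6*c))/2


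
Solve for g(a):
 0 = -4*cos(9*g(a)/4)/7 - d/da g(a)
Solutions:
 4*a/7 - 2*log(sin(9*g(a)/4) - 1)/9 + 2*log(sin(9*g(a)/4) + 1)/9 = C1


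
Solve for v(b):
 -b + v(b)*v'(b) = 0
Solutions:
 v(b) = -sqrt(C1 + b^2)
 v(b) = sqrt(C1 + b^2)


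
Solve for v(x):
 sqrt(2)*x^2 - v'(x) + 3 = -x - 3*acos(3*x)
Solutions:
 v(x) = C1 + sqrt(2)*x^3/3 + x^2/2 + 3*x*acos(3*x) + 3*x - sqrt(1 - 9*x^2)


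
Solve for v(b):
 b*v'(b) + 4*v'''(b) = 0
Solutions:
 v(b) = C1 + Integral(C2*airyai(-2^(1/3)*b/2) + C3*airybi(-2^(1/3)*b/2), b)


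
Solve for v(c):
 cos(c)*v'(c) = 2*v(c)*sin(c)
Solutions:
 v(c) = C1/cos(c)^2


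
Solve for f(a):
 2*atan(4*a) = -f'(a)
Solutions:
 f(a) = C1 - 2*a*atan(4*a) + log(16*a^2 + 1)/4


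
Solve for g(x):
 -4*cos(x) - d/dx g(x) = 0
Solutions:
 g(x) = C1 - 4*sin(x)


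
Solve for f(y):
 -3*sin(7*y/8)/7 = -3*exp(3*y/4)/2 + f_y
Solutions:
 f(y) = C1 + 2*exp(3*y/4) + 24*cos(7*y/8)/49


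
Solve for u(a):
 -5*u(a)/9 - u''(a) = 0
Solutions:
 u(a) = C1*sin(sqrt(5)*a/3) + C2*cos(sqrt(5)*a/3)


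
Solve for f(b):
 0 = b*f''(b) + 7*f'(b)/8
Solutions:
 f(b) = C1 + C2*b^(1/8)


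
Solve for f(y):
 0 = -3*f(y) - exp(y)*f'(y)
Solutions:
 f(y) = C1*exp(3*exp(-y))


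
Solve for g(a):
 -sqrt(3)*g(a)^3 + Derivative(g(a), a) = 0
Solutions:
 g(a) = -sqrt(2)*sqrt(-1/(C1 + sqrt(3)*a))/2
 g(a) = sqrt(2)*sqrt(-1/(C1 + sqrt(3)*a))/2


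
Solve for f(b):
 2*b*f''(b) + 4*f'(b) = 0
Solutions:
 f(b) = C1 + C2/b


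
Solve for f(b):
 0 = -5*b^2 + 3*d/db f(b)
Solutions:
 f(b) = C1 + 5*b^3/9


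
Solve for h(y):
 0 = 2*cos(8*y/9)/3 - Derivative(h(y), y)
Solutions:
 h(y) = C1 + 3*sin(8*y/9)/4


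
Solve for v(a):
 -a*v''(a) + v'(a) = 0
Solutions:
 v(a) = C1 + C2*a^2


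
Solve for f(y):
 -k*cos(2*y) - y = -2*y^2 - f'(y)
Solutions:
 f(y) = C1 + k*sin(2*y)/2 - 2*y^3/3 + y^2/2


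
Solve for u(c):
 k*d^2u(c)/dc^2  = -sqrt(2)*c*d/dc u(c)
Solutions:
 u(c) = C1 + C2*sqrt(k)*erf(2^(3/4)*c*sqrt(1/k)/2)


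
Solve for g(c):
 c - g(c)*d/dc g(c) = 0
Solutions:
 g(c) = -sqrt(C1 + c^2)
 g(c) = sqrt(C1 + c^2)


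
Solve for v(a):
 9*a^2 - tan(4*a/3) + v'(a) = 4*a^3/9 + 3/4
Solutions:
 v(a) = C1 + a^4/9 - 3*a^3 + 3*a/4 - 3*log(cos(4*a/3))/4


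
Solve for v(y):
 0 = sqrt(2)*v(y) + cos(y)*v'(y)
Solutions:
 v(y) = C1*(sin(y) - 1)^(sqrt(2)/2)/(sin(y) + 1)^(sqrt(2)/2)


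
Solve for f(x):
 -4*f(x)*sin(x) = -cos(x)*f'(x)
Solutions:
 f(x) = C1/cos(x)^4


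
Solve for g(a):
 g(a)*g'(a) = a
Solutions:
 g(a) = -sqrt(C1 + a^2)
 g(a) = sqrt(C1 + a^2)


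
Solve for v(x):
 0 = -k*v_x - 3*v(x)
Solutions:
 v(x) = C1*exp(-3*x/k)


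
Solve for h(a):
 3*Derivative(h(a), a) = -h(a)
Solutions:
 h(a) = C1*exp(-a/3)


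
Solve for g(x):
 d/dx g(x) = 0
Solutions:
 g(x) = C1


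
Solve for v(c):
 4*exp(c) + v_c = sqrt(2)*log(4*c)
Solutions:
 v(c) = C1 + sqrt(2)*c*log(c) + sqrt(2)*c*(-1 + 2*log(2)) - 4*exp(c)


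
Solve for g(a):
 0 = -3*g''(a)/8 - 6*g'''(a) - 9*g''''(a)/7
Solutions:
 g(a) = C1 + C2*a + C3*exp(a*(-28 + sqrt(742))/12) + C4*exp(-a*(sqrt(742) + 28)/12)


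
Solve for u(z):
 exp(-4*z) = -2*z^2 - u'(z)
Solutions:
 u(z) = C1 - 2*z^3/3 + exp(-4*z)/4


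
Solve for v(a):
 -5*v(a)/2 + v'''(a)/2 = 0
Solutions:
 v(a) = C3*exp(5^(1/3)*a) + (C1*sin(sqrt(3)*5^(1/3)*a/2) + C2*cos(sqrt(3)*5^(1/3)*a/2))*exp(-5^(1/3)*a/2)


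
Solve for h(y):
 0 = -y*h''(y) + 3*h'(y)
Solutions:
 h(y) = C1 + C2*y^4


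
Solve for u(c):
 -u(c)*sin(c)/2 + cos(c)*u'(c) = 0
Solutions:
 u(c) = C1/sqrt(cos(c))


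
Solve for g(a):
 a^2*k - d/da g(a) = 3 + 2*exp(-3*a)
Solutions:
 g(a) = C1 + a^3*k/3 - 3*a + 2*exp(-3*a)/3


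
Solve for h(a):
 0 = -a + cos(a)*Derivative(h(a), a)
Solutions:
 h(a) = C1 + Integral(a/cos(a), a)


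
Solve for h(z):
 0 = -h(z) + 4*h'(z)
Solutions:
 h(z) = C1*exp(z/4)


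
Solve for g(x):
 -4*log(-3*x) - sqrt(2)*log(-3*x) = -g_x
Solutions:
 g(x) = C1 + x*(sqrt(2) + 4)*log(-x) + x*(-4 - sqrt(2) + sqrt(2)*log(3) + 4*log(3))


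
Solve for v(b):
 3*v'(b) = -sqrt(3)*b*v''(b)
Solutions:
 v(b) = C1 + C2*b^(1 - sqrt(3))


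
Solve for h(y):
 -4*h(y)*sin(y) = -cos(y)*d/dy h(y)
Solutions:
 h(y) = C1/cos(y)^4


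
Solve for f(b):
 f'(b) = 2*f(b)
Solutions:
 f(b) = C1*exp(2*b)


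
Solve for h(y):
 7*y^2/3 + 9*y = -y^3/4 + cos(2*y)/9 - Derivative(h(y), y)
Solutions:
 h(y) = C1 - y^4/16 - 7*y^3/9 - 9*y^2/2 + sin(2*y)/18


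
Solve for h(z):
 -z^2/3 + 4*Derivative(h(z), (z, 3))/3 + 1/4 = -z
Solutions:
 h(z) = C1 + C2*z + C3*z^2 + z^5/240 - z^4/32 - z^3/32


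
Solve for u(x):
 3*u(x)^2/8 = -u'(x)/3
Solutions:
 u(x) = 8/(C1 + 9*x)


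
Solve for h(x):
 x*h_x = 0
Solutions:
 h(x) = C1


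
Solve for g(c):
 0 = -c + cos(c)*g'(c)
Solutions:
 g(c) = C1 + Integral(c/cos(c), c)


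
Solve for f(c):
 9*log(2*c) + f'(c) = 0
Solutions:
 f(c) = C1 - 9*c*log(c) - c*log(512) + 9*c


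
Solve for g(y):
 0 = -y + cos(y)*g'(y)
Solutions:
 g(y) = C1 + Integral(y/cos(y), y)


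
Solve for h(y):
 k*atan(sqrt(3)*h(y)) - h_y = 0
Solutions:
 Integral(1/atan(sqrt(3)*_y), (_y, h(y))) = C1 + k*y


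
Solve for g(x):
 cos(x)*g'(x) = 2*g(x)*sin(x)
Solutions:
 g(x) = C1/cos(x)^2


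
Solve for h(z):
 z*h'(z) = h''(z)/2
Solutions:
 h(z) = C1 + C2*erfi(z)


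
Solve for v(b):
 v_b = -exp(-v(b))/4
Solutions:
 v(b) = log(C1 - b/4)


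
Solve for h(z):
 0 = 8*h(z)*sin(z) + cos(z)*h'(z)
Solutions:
 h(z) = C1*cos(z)^8


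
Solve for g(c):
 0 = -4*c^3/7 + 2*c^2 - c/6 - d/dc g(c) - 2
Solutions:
 g(c) = C1 - c^4/7 + 2*c^3/3 - c^2/12 - 2*c


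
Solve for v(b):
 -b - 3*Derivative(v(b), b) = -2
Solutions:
 v(b) = C1 - b^2/6 + 2*b/3


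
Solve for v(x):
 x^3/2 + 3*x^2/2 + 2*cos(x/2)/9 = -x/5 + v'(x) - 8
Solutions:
 v(x) = C1 + x^4/8 + x^3/2 + x^2/10 + 8*x + 4*sin(x/2)/9


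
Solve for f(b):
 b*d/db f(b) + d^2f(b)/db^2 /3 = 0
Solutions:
 f(b) = C1 + C2*erf(sqrt(6)*b/2)


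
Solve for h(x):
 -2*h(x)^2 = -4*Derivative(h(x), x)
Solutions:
 h(x) = -2/(C1 + x)


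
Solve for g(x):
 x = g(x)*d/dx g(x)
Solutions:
 g(x) = -sqrt(C1 + x^2)
 g(x) = sqrt(C1 + x^2)


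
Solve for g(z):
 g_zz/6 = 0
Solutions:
 g(z) = C1 + C2*z


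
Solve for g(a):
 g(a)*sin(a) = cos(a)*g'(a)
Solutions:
 g(a) = C1/cos(a)


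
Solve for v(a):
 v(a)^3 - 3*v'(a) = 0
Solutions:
 v(a) = -sqrt(6)*sqrt(-1/(C1 + a))/2
 v(a) = sqrt(6)*sqrt(-1/(C1 + a))/2


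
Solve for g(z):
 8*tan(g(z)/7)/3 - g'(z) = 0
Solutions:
 g(z) = -7*asin(C1*exp(8*z/21)) + 7*pi
 g(z) = 7*asin(C1*exp(8*z/21))


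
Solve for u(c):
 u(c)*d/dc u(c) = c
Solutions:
 u(c) = -sqrt(C1 + c^2)
 u(c) = sqrt(C1 + c^2)


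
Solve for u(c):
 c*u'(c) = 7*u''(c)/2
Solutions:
 u(c) = C1 + C2*erfi(sqrt(7)*c/7)


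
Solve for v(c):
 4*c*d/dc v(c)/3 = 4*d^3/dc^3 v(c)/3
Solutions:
 v(c) = C1 + Integral(C2*airyai(c) + C3*airybi(c), c)


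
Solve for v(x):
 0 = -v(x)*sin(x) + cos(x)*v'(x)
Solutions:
 v(x) = C1/cos(x)


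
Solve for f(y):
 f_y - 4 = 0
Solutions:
 f(y) = C1 + 4*y


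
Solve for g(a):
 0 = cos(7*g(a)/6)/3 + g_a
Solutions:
 a/3 - 3*log(sin(7*g(a)/6) - 1)/7 + 3*log(sin(7*g(a)/6) + 1)/7 = C1


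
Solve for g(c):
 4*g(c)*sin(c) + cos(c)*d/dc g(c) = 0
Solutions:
 g(c) = C1*cos(c)^4


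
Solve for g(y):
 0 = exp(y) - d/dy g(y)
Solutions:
 g(y) = C1 + exp(y)


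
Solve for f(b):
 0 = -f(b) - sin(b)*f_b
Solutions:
 f(b) = C1*sqrt(cos(b) + 1)/sqrt(cos(b) - 1)


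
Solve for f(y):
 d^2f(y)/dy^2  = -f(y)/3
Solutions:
 f(y) = C1*sin(sqrt(3)*y/3) + C2*cos(sqrt(3)*y/3)


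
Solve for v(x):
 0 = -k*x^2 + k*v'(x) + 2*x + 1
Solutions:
 v(x) = C1 + x^3/3 - x^2/k - x/k


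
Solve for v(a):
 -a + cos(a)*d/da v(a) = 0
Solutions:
 v(a) = C1 + Integral(a/cos(a), a)


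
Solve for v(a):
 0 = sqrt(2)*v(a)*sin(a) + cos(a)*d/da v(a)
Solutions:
 v(a) = C1*cos(a)^(sqrt(2))


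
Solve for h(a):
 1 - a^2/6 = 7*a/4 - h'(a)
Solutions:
 h(a) = C1 + a^3/18 + 7*a^2/8 - a


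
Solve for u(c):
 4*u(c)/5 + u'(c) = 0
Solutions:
 u(c) = C1*exp(-4*c/5)


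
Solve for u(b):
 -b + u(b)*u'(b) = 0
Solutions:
 u(b) = -sqrt(C1 + b^2)
 u(b) = sqrt(C1 + b^2)


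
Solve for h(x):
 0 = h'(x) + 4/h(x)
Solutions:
 h(x) = -sqrt(C1 - 8*x)
 h(x) = sqrt(C1 - 8*x)


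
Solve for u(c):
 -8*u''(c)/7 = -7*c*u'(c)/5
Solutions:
 u(c) = C1 + C2*erfi(7*sqrt(5)*c/20)


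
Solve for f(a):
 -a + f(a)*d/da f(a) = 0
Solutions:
 f(a) = -sqrt(C1 + a^2)
 f(a) = sqrt(C1 + a^2)


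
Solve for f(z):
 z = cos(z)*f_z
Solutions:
 f(z) = C1 + Integral(z/cos(z), z)


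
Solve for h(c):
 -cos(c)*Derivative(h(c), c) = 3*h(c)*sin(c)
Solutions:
 h(c) = C1*cos(c)^3


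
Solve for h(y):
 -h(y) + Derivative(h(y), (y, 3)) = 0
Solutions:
 h(y) = C3*exp(y) + (C1*sin(sqrt(3)*y/2) + C2*cos(sqrt(3)*y/2))*exp(-y/2)


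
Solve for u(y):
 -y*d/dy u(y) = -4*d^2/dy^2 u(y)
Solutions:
 u(y) = C1 + C2*erfi(sqrt(2)*y/4)


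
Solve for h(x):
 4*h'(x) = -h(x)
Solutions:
 h(x) = C1*exp(-x/4)


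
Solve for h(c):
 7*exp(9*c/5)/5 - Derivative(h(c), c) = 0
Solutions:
 h(c) = C1 + 7*exp(9*c/5)/9


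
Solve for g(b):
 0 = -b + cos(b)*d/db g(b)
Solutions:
 g(b) = C1 + Integral(b/cos(b), b)


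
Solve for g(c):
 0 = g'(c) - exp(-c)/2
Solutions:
 g(c) = C1 - exp(-c)/2


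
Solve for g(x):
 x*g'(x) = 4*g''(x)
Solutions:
 g(x) = C1 + C2*erfi(sqrt(2)*x/4)


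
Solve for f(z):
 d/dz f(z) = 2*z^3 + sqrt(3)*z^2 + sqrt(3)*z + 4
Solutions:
 f(z) = C1 + z^4/2 + sqrt(3)*z^3/3 + sqrt(3)*z^2/2 + 4*z


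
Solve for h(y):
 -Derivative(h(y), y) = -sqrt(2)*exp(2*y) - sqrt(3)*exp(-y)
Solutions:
 h(y) = C1 + sqrt(2)*exp(2*y)/2 - sqrt(3)*exp(-y)


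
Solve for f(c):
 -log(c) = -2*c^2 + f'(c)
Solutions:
 f(c) = C1 + 2*c^3/3 - c*log(c) + c


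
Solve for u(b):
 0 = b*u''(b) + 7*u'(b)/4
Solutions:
 u(b) = C1 + C2/b^(3/4)


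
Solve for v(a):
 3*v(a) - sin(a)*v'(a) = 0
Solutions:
 v(a) = C1*(cos(a) - 1)^(3/2)/(cos(a) + 1)^(3/2)


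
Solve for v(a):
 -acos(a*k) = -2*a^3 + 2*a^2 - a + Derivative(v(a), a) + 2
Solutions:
 v(a) = C1 + a^4/2 - 2*a^3/3 + a^2/2 - 2*a - Piecewise((a*acos(a*k) - sqrt(-a^2*k^2 + 1)/k, Ne(k, 0)), (pi*a/2, True))


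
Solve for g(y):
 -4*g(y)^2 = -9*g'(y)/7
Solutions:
 g(y) = -9/(C1 + 28*y)


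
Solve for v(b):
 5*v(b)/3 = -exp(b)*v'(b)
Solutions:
 v(b) = C1*exp(5*exp(-b)/3)


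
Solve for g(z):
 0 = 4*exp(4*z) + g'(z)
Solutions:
 g(z) = C1 - exp(4*z)


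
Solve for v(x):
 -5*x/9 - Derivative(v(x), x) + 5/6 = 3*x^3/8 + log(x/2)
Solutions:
 v(x) = C1 - 3*x^4/32 - 5*x^2/18 - x*log(x) + x*log(2) + 11*x/6


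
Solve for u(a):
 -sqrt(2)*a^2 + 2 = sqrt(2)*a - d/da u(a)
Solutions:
 u(a) = C1 + sqrt(2)*a^3/3 + sqrt(2)*a^2/2 - 2*a


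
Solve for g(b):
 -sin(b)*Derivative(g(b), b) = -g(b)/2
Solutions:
 g(b) = C1*(cos(b) - 1)^(1/4)/(cos(b) + 1)^(1/4)


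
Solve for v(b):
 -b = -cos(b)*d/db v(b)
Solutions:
 v(b) = C1 + Integral(b/cos(b), b)


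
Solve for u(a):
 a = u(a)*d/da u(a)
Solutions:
 u(a) = -sqrt(C1 + a^2)
 u(a) = sqrt(C1 + a^2)


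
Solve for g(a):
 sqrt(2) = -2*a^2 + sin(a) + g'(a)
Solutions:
 g(a) = C1 + 2*a^3/3 + sqrt(2)*a + cos(a)


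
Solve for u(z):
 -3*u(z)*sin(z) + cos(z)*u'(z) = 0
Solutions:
 u(z) = C1/cos(z)^3


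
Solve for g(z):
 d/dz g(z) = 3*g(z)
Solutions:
 g(z) = C1*exp(3*z)


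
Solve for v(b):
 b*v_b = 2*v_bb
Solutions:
 v(b) = C1 + C2*erfi(b/2)


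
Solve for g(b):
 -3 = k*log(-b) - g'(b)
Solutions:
 g(b) = C1 + b*k*log(-b) + b*(3 - k)


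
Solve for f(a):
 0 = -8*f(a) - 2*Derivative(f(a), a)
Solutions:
 f(a) = C1*exp(-4*a)


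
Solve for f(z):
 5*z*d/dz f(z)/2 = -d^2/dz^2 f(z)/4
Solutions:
 f(z) = C1 + C2*erf(sqrt(5)*z)


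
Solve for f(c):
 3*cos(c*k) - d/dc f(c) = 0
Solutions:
 f(c) = C1 + 3*sin(c*k)/k


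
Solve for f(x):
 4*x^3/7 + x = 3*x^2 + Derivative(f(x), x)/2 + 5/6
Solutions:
 f(x) = C1 + 2*x^4/7 - 2*x^3 + x^2 - 5*x/3


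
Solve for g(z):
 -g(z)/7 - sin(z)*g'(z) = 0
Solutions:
 g(z) = C1*(cos(z) + 1)^(1/14)/(cos(z) - 1)^(1/14)


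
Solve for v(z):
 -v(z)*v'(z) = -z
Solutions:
 v(z) = -sqrt(C1 + z^2)
 v(z) = sqrt(C1 + z^2)


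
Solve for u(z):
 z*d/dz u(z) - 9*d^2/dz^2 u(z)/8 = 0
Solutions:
 u(z) = C1 + C2*erfi(2*z/3)


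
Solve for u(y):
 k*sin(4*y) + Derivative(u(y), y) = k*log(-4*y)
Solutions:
 u(y) = C1 + k*(y*log(-y) - y + 2*y*log(2) + cos(4*y)/4)


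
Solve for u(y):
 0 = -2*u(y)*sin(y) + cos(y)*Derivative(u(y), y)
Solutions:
 u(y) = C1/cos(y)^2


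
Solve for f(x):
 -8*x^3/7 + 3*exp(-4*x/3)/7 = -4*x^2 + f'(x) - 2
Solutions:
 f(x) = C1 - 2*x^4/7 + 4*x^3/3 + 2*x - 9*exp(-4*x/3)/28


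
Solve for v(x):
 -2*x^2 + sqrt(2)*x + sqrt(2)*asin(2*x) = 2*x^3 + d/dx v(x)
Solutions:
 v(x) = C1 - x^4/2 - 2*x^3/3 + sqrt(2)*x^2/2 + sqrt(2)*(x*asin(2*x) + sqrt(1 - 4*x^2)/2)


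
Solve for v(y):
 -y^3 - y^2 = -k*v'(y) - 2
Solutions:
 v(y) = C1 + y^4/(4*k) + y^3/(3*k) - 2*y/k


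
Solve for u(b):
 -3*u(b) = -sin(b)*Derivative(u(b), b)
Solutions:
 u(b) = C1*(cos(b) - 1)^(3/2)/(cos(b) + 1)^(3/2)


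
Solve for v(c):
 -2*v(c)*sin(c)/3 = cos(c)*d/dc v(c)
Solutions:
 v(c) = C1*cos(c)^(2/3)


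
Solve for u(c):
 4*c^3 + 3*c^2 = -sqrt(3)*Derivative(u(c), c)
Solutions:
 u(c) = C1 - sqrt(3)*c^4/3 - sqrt(3)*c^3/3


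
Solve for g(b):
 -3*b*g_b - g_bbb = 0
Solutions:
 g(b) = C1 + Integral(C2*airyai(-3^(1/3)*b) + C3*airybi(-3^(1/3)*b), b)


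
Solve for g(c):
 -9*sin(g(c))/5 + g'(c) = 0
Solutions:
 -9*c/5 + log(cos(g(c)) - 1)/2 - log(cos(g(c)) + 1)/2 = C1


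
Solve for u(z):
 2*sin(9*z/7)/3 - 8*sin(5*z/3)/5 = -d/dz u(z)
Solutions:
 u(z) = C1 + 14*cos(9*z/7)/27 - 24*cos(5*z/3)/25


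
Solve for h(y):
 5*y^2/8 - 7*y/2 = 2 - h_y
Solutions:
 h(y) = C1 - 5*y^3/24 + 7*y^2/4 + 2*y


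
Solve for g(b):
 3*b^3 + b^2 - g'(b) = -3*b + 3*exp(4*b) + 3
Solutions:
 g(b) = C1 + 3*b^4/4 + b^3/3 + 3*b^2/2 - 3*b - 3*exp(4*b)/4


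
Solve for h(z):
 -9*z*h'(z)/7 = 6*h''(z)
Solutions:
 h(z) = C1 + C2*erf(sqrt(21)*z/14)


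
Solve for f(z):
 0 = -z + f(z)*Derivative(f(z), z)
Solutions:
 f(z) = -sqrt(C1 + z^2)
 f(z) = sqrt(C1 + z^2)


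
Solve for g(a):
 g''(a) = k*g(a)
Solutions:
 g(a) = C1*exp(-a*sqrt(k)) + C2*exp(a*sqrt(k))


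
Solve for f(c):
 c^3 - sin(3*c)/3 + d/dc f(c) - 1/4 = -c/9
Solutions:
 f(c) = C1 - c^4/4 - c^2/18 + c/4 - cos(3*c)/9


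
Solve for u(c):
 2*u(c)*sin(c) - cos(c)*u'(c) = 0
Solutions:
 u(c) = C1/cos(c)^2


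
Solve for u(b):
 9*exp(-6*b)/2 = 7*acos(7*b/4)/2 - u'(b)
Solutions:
 u(b) = C1 + 7*b*acos(7*b/4)/2 - sqrt(16 - 49*b^2)/2 + 3*exp(-6*b)/4


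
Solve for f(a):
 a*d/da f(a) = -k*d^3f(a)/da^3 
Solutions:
 f(a) = C1 + Integral(C2*airyai(a*(-1/k)^(1/3)) + C3*airybi(a*(-1/k)^(1/3)), a)


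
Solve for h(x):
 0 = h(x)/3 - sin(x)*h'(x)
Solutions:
 h(x) = C1*(cos(x) - 1)^(1/6)/(cos(x) + 1)^(1/6)


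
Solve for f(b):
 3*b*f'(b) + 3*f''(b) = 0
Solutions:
 f(b) = C1 + C2*erf(sqrt(2)*b/2)


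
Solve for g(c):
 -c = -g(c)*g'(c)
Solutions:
 g(c) = -sqrt(C1 + c^2)
 g(c) = sqrt(C1 + c^2)


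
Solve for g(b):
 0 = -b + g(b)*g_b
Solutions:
 g(b) = -sqrt(C1 + b^2)
 g(b) = sqrt(C1 + b^2)


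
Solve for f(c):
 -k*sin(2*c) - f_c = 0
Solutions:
 f(c) = C1 + k*cos(2*c)/2


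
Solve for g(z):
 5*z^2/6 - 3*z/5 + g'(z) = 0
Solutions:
 g(z) = C1 - 5*z^3/18 + 3*z^2/10


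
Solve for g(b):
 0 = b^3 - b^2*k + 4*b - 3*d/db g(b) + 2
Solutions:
 g(b) = C1 + b^4/12 - b^3*k/9 + 2*b^2/3 + 2*b/3


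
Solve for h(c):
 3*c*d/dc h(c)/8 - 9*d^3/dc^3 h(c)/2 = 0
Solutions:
 h(c) = C1 + Integral(C2*airyai(18^(1/3)*c/6) + C3*airybi(18^(1/3)*c/6), c)


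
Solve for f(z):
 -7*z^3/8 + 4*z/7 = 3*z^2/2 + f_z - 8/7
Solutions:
 f(z) = C1 - 7*z^4/32 - z^3/2 + 2*z^2/7 + 8*z/7


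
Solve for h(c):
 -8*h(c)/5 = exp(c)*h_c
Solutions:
 h(c) = C1*exp(8*exp(-c)/5)


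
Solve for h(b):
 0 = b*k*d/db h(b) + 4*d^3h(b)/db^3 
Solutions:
 h(b) = C1 + Integral(C2*airyai(2^(1/3)*b*(-k)^(1/3)/2) + C3*airybi(2^(1/3)*b*(-k)^(1/3)/2), b)


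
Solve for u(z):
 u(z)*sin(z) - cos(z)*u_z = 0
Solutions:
 u(z) = C1/cos(z)


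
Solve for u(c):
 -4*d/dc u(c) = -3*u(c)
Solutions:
 u(c) = C1*exp(3*c/4)


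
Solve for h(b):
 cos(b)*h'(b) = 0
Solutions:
 h(b) = C1


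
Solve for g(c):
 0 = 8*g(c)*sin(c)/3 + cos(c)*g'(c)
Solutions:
 g(c) = C1*cos(c)^(8/3)


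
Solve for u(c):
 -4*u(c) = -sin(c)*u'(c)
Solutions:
 u(c) = C1*(cos(c)^2 - 2*cos(c) + 1)/(cos(c)^2 + 2*cos(c) + 1)


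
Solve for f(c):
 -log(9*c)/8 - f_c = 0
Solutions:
 f(c) = C1 - c*log(c)/8 - c*log(3)/4 + c/8


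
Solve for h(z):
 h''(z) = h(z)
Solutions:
 h(z) = C1*exp(-z) + C2*exp(z)


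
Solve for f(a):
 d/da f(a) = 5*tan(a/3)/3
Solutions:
 f(a) = C1 - 5*log(cos(a/3))


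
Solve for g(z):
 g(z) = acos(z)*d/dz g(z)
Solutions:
 g(z) = C1*exp(Integral(1/acos(z), z))


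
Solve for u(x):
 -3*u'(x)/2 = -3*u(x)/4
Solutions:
 u(x) = C1*exp(x/2)


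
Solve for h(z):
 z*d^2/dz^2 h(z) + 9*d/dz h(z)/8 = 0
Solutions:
 h(z) = C1 + C2/z^(1/8)


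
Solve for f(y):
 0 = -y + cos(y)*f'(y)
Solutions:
 f(y) = C1 + Integral(y/cos(y), y)


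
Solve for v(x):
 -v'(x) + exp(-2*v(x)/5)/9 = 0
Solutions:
 v(x) = 5*log(-sqrt(C1 + x)) - 5*log(15) + 5*log(10)/2
 v(x) = 5*log(C1 + x)/2 - 5*log(15) + 5*log(10)/2


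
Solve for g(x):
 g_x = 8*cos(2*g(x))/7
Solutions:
 -8*x/7 - log(sin(2*g(x)) - 1)/4 + log(sin(2*g(x)) + 1)/4 = C1


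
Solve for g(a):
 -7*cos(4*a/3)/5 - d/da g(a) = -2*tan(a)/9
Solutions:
 g(a) = C1 - 2*log(cos(a))/9 - 21*sin(4*a/3)/20


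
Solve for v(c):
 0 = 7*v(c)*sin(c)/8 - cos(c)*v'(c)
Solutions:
 v(c) = C1/cos(c)^(7/8)


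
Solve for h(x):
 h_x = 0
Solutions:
 h(x) = C1


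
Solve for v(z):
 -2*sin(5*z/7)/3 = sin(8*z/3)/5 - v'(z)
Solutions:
 v(z) = C1 - 14*cos(5*z/7)/15 - 3*cos(8*z/3)/40


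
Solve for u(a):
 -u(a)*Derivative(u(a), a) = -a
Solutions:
 u(a) = -sqrt(C1 + a^2)
 u(a) = sqrt(C1 + a^2)


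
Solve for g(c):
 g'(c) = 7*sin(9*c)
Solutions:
 g(c) = C1 - 7*cos(9*c)/9


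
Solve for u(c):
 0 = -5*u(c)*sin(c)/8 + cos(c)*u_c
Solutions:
 u(c) = C1/cos(c)^(5/8)


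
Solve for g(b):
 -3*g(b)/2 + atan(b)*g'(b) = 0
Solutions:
 g(b) = C1*exp(3*Integral(1/atan(b), b)/2)


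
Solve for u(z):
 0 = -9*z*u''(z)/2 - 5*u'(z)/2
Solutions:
 u(z) = C1 + C2*z^(4/9)


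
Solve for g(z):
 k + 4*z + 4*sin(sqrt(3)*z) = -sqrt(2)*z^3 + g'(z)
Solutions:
 g(z) = C1 + k*z + sqrt(2)*z^4/4 + 2*z^2 - 4*sqrt(3)*cos(sqrt(3)*z)/3


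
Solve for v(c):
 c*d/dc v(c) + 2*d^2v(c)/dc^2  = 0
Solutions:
 v(c) = C1 + C2*erf(c/2)


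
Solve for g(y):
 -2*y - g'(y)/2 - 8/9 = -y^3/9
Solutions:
 g(y) = C1 + y^4/18 - 2*y^2 - 16*y/9


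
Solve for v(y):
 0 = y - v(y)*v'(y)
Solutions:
 v(y) = -sqrt(C1 + y^2)
 v(y) = sqrt(C1 + y^2)


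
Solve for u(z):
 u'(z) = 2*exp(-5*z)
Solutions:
 u(z) = C1 - 2*exp(-5*z)/5


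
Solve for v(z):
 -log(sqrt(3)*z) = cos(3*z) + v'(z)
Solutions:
 v(z) = C1 - z*log(z) - z*log(3)/2 + z - sin(3*z)/3


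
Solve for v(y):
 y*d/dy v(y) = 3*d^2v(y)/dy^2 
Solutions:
 v(y) = C1 + C2*erfi(sqrt(6)*y/6)


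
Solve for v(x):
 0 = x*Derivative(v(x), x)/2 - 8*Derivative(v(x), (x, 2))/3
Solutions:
 v(x) = C1 + C2*erfi(sqrt(6)*x/8)


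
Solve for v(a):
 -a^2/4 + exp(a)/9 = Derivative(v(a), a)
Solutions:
 v(a) = C1 - a^3/12 + exp(a)/9


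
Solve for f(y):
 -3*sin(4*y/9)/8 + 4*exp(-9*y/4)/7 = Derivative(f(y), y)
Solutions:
 f(y) = C1 + 27*cos(4*y/9)/32 - 16*exp(-9*y/4)/63


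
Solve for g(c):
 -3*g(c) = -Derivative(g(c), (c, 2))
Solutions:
 g(c) = C1*exp(-sqrt(3)*c) + C2*exp(sqrt(3)*c)


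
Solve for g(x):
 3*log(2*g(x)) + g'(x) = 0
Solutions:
 Integral(1/(log(_y) + log(2)), (_y, g(x)))/3 = C1 - x


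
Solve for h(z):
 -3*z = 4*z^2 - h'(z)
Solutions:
 h(z) = C1 + 4*z^3/3 + 3*z^2/2


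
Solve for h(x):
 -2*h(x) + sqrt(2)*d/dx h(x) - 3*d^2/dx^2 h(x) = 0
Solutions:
 h(x) = (C1*sin(sqrt(22)*x/6) + C2*cos(sqrt(22)*x/6))*exp(sqrt(2)*x/6)


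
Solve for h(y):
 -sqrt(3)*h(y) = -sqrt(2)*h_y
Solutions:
 h(y) = C1*exp(sqrt(6)*y/2)


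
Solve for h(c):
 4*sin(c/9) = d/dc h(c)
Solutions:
 h(c) = C1 - 36*cos(c/9)


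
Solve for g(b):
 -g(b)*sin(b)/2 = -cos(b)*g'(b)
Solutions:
 g(b) = C1/sqrt(cos(b))


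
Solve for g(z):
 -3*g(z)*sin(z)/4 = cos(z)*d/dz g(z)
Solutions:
 g(z) = C1*cos(z)^(3/4)


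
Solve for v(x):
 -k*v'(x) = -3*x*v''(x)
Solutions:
 v(x) = C1 + x^(re(k)/3 + 1)*(C2*sin(log(x)*Abs(im(k))/3) + C3*cos(log(x)*im(k)/3))


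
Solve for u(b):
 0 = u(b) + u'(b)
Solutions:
 u(b) = C1*exp(-b)


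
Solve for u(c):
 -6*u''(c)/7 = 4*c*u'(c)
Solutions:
 u(c) = C1 + C2*erf(sqrt(21)*c/3)


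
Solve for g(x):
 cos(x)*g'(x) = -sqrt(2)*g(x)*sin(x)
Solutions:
 g(x) = C1*cos(x)^(sqrt(2))


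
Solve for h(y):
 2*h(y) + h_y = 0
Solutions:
 h(y) = C1*exp(-2*y)


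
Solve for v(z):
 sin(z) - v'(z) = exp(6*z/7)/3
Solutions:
 v(z) = C1 - 7*exp(6*z/7)/18 - cos(z)


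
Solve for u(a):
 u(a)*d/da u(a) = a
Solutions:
 u(a) = -sqrt(C1 + a^2)
 u(a) = sqrt(C1 + a^2)


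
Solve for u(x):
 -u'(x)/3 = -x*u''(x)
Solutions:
 u(x) = C1 + C2*x^(4/3)


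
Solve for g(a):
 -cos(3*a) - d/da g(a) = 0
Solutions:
 g(a) = C1 - sin(3*a)/3


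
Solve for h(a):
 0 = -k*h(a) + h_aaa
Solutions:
 h(a) = C1*exp(a*k^(1/3)) + C2*exp(a*k^(1/3)*(-1 + sqrt(3)*I)/2) + C3*exp(-a*k^(1/3)*(1 + sqrt(3)*I)/2)


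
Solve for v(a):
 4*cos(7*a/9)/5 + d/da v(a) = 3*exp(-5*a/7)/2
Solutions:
 v(a) = C1 - 36*sin(7*a/9)/35 - 21*exp(-5*a/7)/10


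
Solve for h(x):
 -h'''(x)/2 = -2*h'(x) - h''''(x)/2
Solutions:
 h(x) = C1 + C2*exp(x*((6*sqrt(78) + 53)^(-1/3) + 2 + (6*sqrt(78) + 53)^(1/3))/6)*sin(sqrt(3)*x*(-(6*sqrt(78) + 53)^(1/3) + (6*sqrt(78) + 53)^(-1/3))/6) + C3*exp(x*((6*sqrt(78) + 53)^(-1/3) + 2 + (6*sqrt(78) + 53)^(1/3))/6)*cos(sqrt(3)*x*(-(6*sqrt(78) + 53)^(1/3) + (6*sqrt(78) + 53)^(-1/3))/6) + C4*exp(x*(-(6*sqrt(78) + 53)^(1/3) - 1/(6*sqrt(78) + 53)^(1/3) + 1)/3)


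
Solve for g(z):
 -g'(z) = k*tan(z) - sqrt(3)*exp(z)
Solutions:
 g(z) = C1 + k*log(cos(z)) + sqrt(3)*exp(z)


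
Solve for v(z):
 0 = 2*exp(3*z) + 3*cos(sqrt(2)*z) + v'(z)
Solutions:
 v(z) = C1 - 2*exp(3*z)/3 - 3*sqrt(2)*sin(sqrt(2)*z)/2


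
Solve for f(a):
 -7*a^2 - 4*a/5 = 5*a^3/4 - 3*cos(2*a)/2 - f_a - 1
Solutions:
 f(a) = C1 + 5*a^4/16 + 7*a^3/3 + 2*a^2/5 - a - 3*sin(a)*cos(a)/2


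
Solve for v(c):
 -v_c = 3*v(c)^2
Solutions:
 v(c) = 1/(C1 + 3*c)


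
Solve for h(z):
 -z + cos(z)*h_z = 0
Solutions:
 h(z) = C1 + Integral(z/cos(z), z)


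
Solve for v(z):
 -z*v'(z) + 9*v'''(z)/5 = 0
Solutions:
 v(z) = C1 + Integral(C2*airyai(15^(1/3)*z/3) + C3*airybi(15^(1/3)*z/3), z)


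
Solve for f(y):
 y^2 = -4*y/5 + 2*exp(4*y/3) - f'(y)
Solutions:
 f(y) = C1 - y^3/3 - 2*y^2/5 + 3*exp(4*y/3)/2


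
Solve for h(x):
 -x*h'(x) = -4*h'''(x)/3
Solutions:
 h(x) = C1 + Integral(C2*airyai(6^(1/3)*x/2) + C3*airybi(6^(1/3)*x/2), x)


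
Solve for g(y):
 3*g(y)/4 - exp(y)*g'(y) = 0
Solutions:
 g(y) = C1*exp(-3*exp(-y)/4)


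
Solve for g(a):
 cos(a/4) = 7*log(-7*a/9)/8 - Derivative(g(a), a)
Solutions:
 g(a) = C1 + 7*a*log(-a)/8 - 7*a*log(3)/4 - 7*a/8 + 7*a*log(7)/8 - 4*sin(a/4)


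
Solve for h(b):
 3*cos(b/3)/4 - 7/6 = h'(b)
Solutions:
 h(b) = C1 - 7*b/6 + 9*sin(b/3)/4


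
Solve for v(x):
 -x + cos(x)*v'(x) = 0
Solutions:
 v(x) = C1 + Integral(x/cos(x), x)


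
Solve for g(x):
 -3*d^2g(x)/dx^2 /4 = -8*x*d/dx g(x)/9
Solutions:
 g(x) = C1 + C2*erfi(4*sqrt(3)*x/9)


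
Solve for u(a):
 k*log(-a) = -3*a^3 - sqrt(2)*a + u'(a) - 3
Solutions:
 u(a) = C1 + 3*a^4/4 + sqrt(2)*a^2/2 + a*k*log(-a) + a*(3 - k)


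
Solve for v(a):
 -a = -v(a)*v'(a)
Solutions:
 v(a) = -sqrt(C1 + a^2)
 v(a) = sqrt(C1 + a^2)


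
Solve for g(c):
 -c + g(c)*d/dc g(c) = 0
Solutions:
 g(c) = -sqrt(C1 + c^2)
 g(c) = sqrt(C1 + c^2)


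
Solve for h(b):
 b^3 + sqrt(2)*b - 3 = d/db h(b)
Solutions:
 h(b) = C1 + b^4/4 + sqrt(2)*b^2/2 - 3*b


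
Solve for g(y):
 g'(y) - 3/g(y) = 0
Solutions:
 g(y) = -sqrt(C1 + 6*y)
 g(y) = sqrt(C1 + 6*y)


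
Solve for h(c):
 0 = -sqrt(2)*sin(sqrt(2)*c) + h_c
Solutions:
 h(c) = C1 - cos(sqrt(2)*c)


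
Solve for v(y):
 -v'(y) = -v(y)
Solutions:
 v(y) = C1*exp(y)


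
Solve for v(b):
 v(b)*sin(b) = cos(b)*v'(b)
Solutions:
 v(b) = C1/cos(b)


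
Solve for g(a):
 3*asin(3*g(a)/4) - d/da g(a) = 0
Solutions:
 Integral(1/asin(3*_y/4), (_y, g(a))) = C1 + 3*a


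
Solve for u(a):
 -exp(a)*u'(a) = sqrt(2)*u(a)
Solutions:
 u(a) = C1*exp(sqrt(2)*exp(-a))


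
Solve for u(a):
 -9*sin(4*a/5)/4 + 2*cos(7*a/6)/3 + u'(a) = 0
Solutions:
 u(a) = C1 - 4*sin(7*a/6)/7 - 45*cos(4*a/5)/16


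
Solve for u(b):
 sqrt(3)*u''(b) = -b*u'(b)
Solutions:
 u(b) = C1 + C2*erf(sqrt(2)*3^(3/4)*b/6)


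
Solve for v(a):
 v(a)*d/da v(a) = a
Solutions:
 v(a) = -sqrt(C1 + a^2)
 v(a) = sqrt(C1 + a^2)
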